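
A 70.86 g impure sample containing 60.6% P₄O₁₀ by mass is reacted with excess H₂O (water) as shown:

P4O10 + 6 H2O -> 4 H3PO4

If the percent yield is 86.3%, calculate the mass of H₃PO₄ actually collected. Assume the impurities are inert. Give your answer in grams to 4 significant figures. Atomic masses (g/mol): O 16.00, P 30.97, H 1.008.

Pure P4O10 available = 70.86 g × 0.606 = 42.941 g.
M(P4O10) = 4(30.97) + 10(16.00) = 283.88 g/mol.
M(H3PO4) = 3(1.008) + 30.97 + 4(16.00) = 97.994 g/mol.
n(P4O10) = 42.941 g / 283.88 g/mol = 0.15127 mol.
From the equation the P4O10:H3PO4 mole ratio is 1:4, so n(H3PO4) = 0.15127 × 4/1 = 0.60506 mol.
Mass of H3PO4 = 0.60506 mol × 97.994 g/mol = 59.292 g.
Actual mass collected = 59.292 g × 0.863 = 51.169 g.

51.17 g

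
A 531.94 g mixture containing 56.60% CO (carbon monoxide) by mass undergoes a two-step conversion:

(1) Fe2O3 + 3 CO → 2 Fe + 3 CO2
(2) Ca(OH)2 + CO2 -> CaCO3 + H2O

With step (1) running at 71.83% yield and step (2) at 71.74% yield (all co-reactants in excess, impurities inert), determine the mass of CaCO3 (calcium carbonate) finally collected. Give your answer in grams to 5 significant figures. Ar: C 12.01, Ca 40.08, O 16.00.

Pure CO = 531.94 × 0.5660 = 301.078 g.
M(CO) = 12.01 + 16.00 = 28.01 g/mol.
M(CaCO3) = 40.08 + 12.01 + 3(16.00) = 100.09 g/mol.
n(CO) = 301.078 / 28.01 = 10.7489 mol.
Step 1 (CO:CO2 = 3:3): theoretical n(CO2) = 10.7489 mol; at 71.83% yield, n(CO2) = 7.72097 mol.
Step 2 (CO2:CaCO3 = 1:1): theoretical n(CaCO3) = 7.72097 mol, so theoretical mass = 7.72097 × 100.09 = 772.792 g.
At 71.74% yield, actual mass of CaCO3 = 772.792 × 0.7174 = 554.401 g.

554.40 g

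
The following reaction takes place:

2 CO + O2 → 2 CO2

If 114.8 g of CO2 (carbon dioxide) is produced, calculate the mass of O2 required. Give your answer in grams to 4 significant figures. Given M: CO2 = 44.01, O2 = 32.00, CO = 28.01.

n(CO2) = 114.80 g / 44.01 g/mol = 2.6085 mol.
From the equation the CO2:O2 mole ratio is 2:1, so n(O2) = 2.6085 × 1/2 = 1.3042 mol.
Mass of O2 = 1.3042 mol × 32.00 g/mol = 41.736 g.

41.74 g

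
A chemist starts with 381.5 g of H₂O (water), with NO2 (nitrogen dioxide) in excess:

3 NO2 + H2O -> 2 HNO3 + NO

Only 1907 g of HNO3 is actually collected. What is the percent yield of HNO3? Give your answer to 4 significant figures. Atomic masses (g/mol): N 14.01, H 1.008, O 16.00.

71.45 %

M(H2O) = 2(1.008) + 16.00 = 18.016 g/mol.
M(HNO3) = 1.008 + 14.01 + 3(16.00) = 63.018 g/mol.
n(H2O) = 381.50 g / 18.016 g/mol = 21.176 mol.
From the equation the H2O:HNO3 mole ratio is 1:2, so n(HNO3) = 21.176 × 2/1 = 42.351 mol.
Mass of HNO3 = 42.351 mol × 63.018 g/mol = 2668.9 g.
This is the theoretical yield. Percent yield = 1907 g / 2668.9 g × 100% = 71.453%.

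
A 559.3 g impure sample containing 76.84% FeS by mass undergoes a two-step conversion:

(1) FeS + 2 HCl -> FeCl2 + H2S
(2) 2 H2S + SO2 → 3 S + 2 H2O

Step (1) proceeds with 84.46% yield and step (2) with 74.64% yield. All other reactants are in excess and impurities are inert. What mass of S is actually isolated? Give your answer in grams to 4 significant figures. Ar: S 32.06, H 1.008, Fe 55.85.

148.2 g

Pure FeS = 559.3 × 0.7684 = 429.77 g.
M(FeS) = 55.85 + 32.06 = 87.91 g/mol.
M(S) = 32.06 g/mol.
n(FeS) = 429.77 / 87.91 = 4.8887 mol.
Step 1 (FeS:H2S = 1:1): theoretical n(H2S) = 4.8887 mol; at 84.46% yield, n(H2S) = 4.1290 mol.
Step 2 (H2S:S = 2:3): theoretical n(S) = 6.1935 mol, so theoretical mass = 6.1935 × 32.06 = 198.56 g.
At 74.64% yield, actual mass of S = 198.56 × 0.7464 = 148.21 g.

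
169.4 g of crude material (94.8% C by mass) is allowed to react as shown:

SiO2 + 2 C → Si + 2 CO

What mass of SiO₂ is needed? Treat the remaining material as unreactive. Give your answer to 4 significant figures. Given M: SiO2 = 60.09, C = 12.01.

Mass of pure C = 169.4 g × 0.948 = 160.59 g.
n(C) = 160.59 g / 12.01 g/mol = 13.371 mol.
From the equation the C:SiO2 mole ratio is 2:1, so n(SiO2) = 13.371 × 1/2 = 6.6857 mol.
Mass of SiO2 = 6.6857 mol × 60.09 g/mol = 401.75 g.

401.7 g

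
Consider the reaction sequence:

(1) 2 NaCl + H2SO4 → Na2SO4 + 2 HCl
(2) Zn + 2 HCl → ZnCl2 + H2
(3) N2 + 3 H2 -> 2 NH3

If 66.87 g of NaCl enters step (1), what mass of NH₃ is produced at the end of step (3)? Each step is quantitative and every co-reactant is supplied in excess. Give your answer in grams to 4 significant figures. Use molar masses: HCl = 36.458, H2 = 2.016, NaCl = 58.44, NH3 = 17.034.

6.497 g

n(NaCl) = 66.87 / 58.44 = 1.1443 mol.
Reaction (1): NaCl→HCl ratio 2:2 ⇒ n(HCl) = 1.1443 mol.
Reaction (2): HCl→H2 ratio 2:1 ⇒ n(H2) = 0.57213 mol.
Reaction (3): H2→NH3 ratio 3:2 ⇒ n(NH3) = 0.38142 mol.
Mass of NH3 = 0.38142 × 17.034 = 6.4971 g.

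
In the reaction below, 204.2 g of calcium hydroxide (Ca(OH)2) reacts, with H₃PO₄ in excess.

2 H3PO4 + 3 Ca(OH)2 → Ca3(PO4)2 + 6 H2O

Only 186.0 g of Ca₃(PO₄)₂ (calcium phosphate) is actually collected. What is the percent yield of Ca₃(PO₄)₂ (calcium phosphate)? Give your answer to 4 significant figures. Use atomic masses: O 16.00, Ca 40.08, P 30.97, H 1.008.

M(Ca(OH)2) = 40.08 + 2(16.00) + 2(1.008) = 74.096 g/mol.
M(Ca3(PO4)2) = 3(40.08) + 2(30.97) + 8(16.00) = 310.18 g/mol.
n(Ca(OH)2) = 204.20 g / 74.096 g/mol = 2.7559 mol.
From the equation the Ca(OH)2:Ca3(PO4)2 mole ratio is 3:1, so n(Ca3(PO4)2) = 2.7559 × 1/3 = 0.91863 mol.
Mass of Ca3(PO4)2 = 0.91863 mol × 310.18 g/mol = 284.94 g.
This is the theoretical yield. Percent yield = 186.0 g / 284.94 g × 100% = 65.277%.

65.28 %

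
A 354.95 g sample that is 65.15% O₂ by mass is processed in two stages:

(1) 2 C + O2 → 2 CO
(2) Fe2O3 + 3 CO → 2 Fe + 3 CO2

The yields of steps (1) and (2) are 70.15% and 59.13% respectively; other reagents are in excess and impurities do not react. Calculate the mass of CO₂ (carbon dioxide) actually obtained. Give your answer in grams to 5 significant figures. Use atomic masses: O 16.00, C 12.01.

Pure O2 = 354.95 × 0.6515 = 231.250 g.
M(O2) = 2(16.00) = 32.00 g/mol.
M(CO2) = 12.01 + 2(16.00) = 44.01 g/mol.
n(O2) = 231.250 / 32.00 = 7.22656 mol.
Step 1 (O2:CO = 1:2): theoretical n(CO) = 14.4531 mol; at 70.15% yield, n(CO) = 10.1389 mol.
Step 2 (CO:CO2 = 3:3): theoretical n(CO2) = 10.1389 mol, so theoretical mass = 10.1389 × 44.01 = 446.211 g.
At 59.13% yield, actual mass of CO2 = 446.211 × 0.5913 = 263.845 g.

263.84 g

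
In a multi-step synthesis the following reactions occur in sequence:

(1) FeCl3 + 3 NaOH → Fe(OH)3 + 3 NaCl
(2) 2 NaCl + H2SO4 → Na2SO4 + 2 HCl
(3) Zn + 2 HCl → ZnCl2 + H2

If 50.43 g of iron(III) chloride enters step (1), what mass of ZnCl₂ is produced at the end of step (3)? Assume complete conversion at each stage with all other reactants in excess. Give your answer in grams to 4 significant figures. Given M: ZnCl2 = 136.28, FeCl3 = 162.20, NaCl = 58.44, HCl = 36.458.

63.56 g

n(FeCl3) = 50.43 / 162.20 = 0.31091 mol.
Reaction (1): FeCl3→NaCl ratio 1:3 ⇒ n(NaCl) = 0.93274 mol.
Reaction (2): NaCl→HCl ratio 2:2 ⇒ n(HCl) = 0.93274 mol.
Reaction (3): HCl→ZnCl2 ratio 2:1 ⇒ n(ZnCl2) = 0.46637 mol.
Mass of ZnCl2 = 0.46637 × 136.28 = 63.557 g.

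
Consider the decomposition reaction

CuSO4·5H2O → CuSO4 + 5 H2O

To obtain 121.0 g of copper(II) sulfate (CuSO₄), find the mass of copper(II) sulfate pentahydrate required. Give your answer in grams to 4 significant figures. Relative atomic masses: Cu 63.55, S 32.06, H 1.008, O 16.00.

M(CuSO4) = 63.55 + 32.06 + 4(16.00) = 159.61 g/mol.
M(CuSO4·5H2O) = 63.55 + 32.06 + 9(16.00) + 10(1.008) = 249.69 g/mol.
n(CuSO4) = 121.00 g / 159.61 g/mol = 0.75810 mol.
From the equation the CuSO4:CuSO4·5H2O mole ratio is 1:1, so n(CuSO4·5H2O) = 0.75810 × 1/1 = 0.75810 mol.
Mass of CuSO4·5H2O = 0.75810 mol × 249.69 g/mol = 189.29 g.

189.3 g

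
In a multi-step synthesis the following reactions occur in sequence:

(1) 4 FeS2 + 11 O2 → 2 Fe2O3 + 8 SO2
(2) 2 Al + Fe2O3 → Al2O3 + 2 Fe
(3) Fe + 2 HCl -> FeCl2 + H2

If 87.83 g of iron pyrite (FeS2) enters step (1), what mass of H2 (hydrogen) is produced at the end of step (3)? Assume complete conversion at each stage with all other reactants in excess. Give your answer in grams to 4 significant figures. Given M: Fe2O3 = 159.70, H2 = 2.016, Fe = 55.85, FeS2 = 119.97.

1.476 g

n(FeS2) = 87.83 / 119.97 = 0.73210 mol.
Reaction (1): FeS2→Fe2O3 ratio 4:2 ⇒ n(Fe2O3) = 0.36605 mol.
Reaction (2): Fe2O3→Fe ratio 1:2 ⇒ n(Fe) = 0.73210 mol.
Reaction (3): Fe→H2 ratio 1:1 ⇒ n(H2) = 0.73210 mol.
Mass of H2 = 0.73210 × 2.016 = 1.4759 g.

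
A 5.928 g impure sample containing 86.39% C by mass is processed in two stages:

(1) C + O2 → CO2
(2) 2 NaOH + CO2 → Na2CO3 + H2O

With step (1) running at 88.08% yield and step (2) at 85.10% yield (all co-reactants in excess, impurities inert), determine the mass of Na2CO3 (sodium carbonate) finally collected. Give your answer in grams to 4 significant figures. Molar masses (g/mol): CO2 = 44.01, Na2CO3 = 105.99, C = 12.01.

Pure C = 5.928 × 0.8639 = 5.1212 g.
n(C) = 5.1212 / 12.01 = 0.42641 mol.
Step 1 (C:CO2 = 1:1): theoretical n(CO2) = 0.42641 mol; at 88.08% yield, n(CO2) = 0.37558 mol.
Step 2 (CO2:Na2CO3 = 1:1): theoretical n(Na2CO3) = 0.37558 mol, so theoretical mass = 0.37558 × 105.99 = 39.808 g.
At 85.10% yield, actual mass of Na2CO3 = 39.808 × 0.8510 = 33.877 g.

33.88 g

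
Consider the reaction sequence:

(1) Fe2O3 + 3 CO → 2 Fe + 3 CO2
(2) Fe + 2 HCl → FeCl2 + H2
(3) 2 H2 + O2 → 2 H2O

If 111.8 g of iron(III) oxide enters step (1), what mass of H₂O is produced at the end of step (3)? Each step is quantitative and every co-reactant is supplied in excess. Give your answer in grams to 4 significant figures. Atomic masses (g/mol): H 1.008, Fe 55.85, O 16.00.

M(Fe2O3) = 2(55.85) + 3(16.00) = 159.70 g/mol.
M(H2O) = 2(1.008) + 16.00 = 18.016 g/mol.
n(Fe2O3) = 111.8 / 159.70 = 0.70006 mol.
Reaction (1): Fe2O3→Fe ratio 1:2 ⇒ n(Fe) = 1.4001 mol.
Reaction (2): Fe→H2 ratio 1:1 ⇒ n(H2) = 1.4001 mol.
Reaction (3): H2→H2O ratio 2:2 ⇒ n(H2O) = 1.4001 mol.
Mass of H2O = 1.4001 × 18.016 = 25.225 g.

25.22 g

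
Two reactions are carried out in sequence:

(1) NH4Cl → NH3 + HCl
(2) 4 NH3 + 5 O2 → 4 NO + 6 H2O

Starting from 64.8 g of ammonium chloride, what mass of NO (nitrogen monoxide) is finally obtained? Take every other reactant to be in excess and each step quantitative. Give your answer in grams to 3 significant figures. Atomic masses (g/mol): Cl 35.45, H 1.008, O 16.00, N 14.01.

M(NH4Cl) = 14.01 + 4(1.008) + 35.45 = 53.492 g/mol.
M(NO) = 14.01 + 16.00 = 30.01 g/mol.
n(NH4Cl) = 64.80 / 53.492 = 1.211 mol.
Step 1 gives a 1:1 ratio of NH4Cl to NH3, so n(NH3) = 1.211 mol.
In step 2 the NH3:NO ratio is 4:4, so n(NO) = 1.211 mol.
Mass of NO = 1.211 × 30.01 = 36.35 g.

36.4 g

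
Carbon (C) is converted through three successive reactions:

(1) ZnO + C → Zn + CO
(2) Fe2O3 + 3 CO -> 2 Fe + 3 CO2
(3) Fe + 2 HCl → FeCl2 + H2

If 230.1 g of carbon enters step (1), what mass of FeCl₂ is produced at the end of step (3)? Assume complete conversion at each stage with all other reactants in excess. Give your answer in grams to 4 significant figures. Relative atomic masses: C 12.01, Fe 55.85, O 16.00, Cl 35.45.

M(C) = 12.01 g/mol.
M(FeCl2) = 55.85 + 2(35.45) = 126.75 g/mol.
n(C) = 230.1 / 12.01 = 19.159 mol.
Reaction (1): C→CO ratio 1:1 ⇒ n(CO) = 19.159 mol.
Reaction (2): CO→Fe ratio 3:2 ⇒ n(Fe) = 12.773 mol.
Reaction (3): Fe→FeCl2 ratio 1:1 ⇒ n(FeCl2) = 12.773 mol.
Mass of FeCl2 = 12.773 × 126.75 = 1618.9 g.

1619 g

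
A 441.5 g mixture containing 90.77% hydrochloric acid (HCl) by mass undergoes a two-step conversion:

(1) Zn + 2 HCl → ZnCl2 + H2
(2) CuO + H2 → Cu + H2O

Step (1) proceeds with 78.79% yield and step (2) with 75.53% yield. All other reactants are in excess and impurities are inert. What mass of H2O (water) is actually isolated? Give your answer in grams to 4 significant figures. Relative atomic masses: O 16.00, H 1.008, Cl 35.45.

58.92 g

Pure HCl = 441.5 × 0.9077 = 400.75 g.
M(HCl) = 1.008 + 35.45 = 36.458 g/mol.
M(H2O) = 2(1.008) + 16.00 = 18.016 g/mol.
n(HCl) = 400.75 / 36.458 = 10.992 mol.
Step 1 (HCl:H2 = 2:1): theoretical n(H2) = 5.4960 mol; at 78.79% yield, n(H2) = 4.3303 mol.
Step 2 (H2:H2O = 1:1): theoretical n(H2O) = 4.3303 mol, so theoretical mass = 4.3303 × 18.016 = 78.015 g.
At 75.53% yield, actual mass of H2O = 78.015 × 0.7553 = 58.925 g.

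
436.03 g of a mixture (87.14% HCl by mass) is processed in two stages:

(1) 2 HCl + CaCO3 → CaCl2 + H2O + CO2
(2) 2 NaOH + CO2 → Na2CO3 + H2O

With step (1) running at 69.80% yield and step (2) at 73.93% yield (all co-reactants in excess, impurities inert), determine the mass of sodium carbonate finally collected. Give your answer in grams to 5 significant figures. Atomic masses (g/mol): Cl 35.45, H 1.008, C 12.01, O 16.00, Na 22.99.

285.00 g

Pure HCl = 436.03 × 0.8714 = 379.957 g.
M(HCl) = 1.008 + 35.45 = 36.458 g/mol.
M(Na2CO3) = 2(22.99) + 12.01 + 3(16.00) = 105.99 g/mol.
n(HCl) = 379.957 / 36.458 = 10.4218 mol.
Step 1 (HCl:CO2 = 2:1): theoretical n(CO2) = 5.21088 mol; at 69.80% yield, n(CO2) = 3.63719 mol.
Step 2 (CO2:Na2CO3 = 1:1): theoretical n(Na2CO3) = 3.63719 mol, so theoretical mass = 3.63719 × 105.99 = 385.506 g.
At 73.93% yield, actual mass of Na2CO3 = 385.506 × 0.7393 = 285.005 g.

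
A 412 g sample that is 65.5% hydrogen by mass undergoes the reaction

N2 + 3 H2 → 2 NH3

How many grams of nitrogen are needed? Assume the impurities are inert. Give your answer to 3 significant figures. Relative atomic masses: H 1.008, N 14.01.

Mass of pure H2 = 412 g × 0.655 = 269.9 g.
M(H2) = 2(1.008) = 2.016 g/mol.
M(N2) = 2(14.01) = 28.02 g/mol.
n(H2) = 269.9 g / 2.016 g/mol = 133.9 mol.
From the equation the H2:N2 mole ratio is 3:1, so n(N2) = 133.9 × 1/3 = 44.62 mol.
Mass of N2 = 44.62 mol × 28.02 g/mol = 1250 g.

1250 g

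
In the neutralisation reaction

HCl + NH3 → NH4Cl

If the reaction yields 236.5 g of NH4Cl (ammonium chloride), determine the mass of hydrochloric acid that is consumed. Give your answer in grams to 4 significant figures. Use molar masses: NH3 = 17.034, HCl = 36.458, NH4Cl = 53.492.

161.2 g

n(NH4Cl) = 236.50 g / 53.492 g/mol = 4.4212 mol.
From the equation the NH4Cl:HCl mole ratio is 1:1, so n(HCl) = 4.4212 × 1/1 = 4.4212 mol.
Mass of HCl = 4.4212 mol × 36.458 g/mol = 161.19 g.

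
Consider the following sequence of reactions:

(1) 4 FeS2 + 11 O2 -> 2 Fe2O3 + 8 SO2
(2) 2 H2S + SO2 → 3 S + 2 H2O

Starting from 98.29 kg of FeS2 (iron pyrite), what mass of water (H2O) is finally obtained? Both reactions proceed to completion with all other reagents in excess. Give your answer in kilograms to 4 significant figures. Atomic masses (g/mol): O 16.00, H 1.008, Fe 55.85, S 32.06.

59.04 kg

M(FeS2) = 55.85 + 2(32.06) = 119.97 g/mol.
M(H2O) = 2(1.008) + 16.00 = 18.016 g/mol.
98.29 kg = 98290 g.
n(FeS2) = 98290 / 119.97 = 819.29 mol.
Step 1 gives a 4:8 ratio of FeS2 to SO2, so n(SO2) = 1638.6 mol.
In step 2 the SO2:H2O ratio is 1:2, so n(H2O) = 3277.2 mol.
Mass of H2O = 3277.2 × 18.016 = 59041 g = 59.04 kg.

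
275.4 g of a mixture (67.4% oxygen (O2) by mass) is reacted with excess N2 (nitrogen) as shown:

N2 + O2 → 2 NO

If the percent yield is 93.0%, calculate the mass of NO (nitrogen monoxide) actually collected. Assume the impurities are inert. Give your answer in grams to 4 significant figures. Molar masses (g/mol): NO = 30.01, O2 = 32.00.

323.8 g

Pure O2 available = 275.4 g × 0.674 = 185.62 g.
n(O2) = 185.62 g / 32.00 g/mol = 5.8006 mol.
From the equation the O2:NO mole ratio is 1:2, so n(NO) = 5.8006 × 2/1 = 11.601 mol.
Mass of NO = 11.601 mol × 30.01 g/mol = 348.15 g.
Actual mass collected = 348.15 g × 0.930 = 323.78 g.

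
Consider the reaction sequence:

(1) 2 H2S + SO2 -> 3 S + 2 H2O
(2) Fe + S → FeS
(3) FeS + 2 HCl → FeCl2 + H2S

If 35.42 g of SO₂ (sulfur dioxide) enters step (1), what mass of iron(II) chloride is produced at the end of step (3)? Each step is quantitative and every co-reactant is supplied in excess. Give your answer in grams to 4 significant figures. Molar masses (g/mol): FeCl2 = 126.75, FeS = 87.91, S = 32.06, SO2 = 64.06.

210.2 g

n(SO2) = 35.42 / 64.06 = 0.55292 mol.
Reaction (1): SO2→S ratio 1:3 ⇒ n(S) = 1.6588 mol.
Reaction (2): S→FeS ratio 1:1 ⇒ n(FeS) = 1.6588 mol.
Reaction (3): FeS→FeCl2 ratio 1:1 ⇒ n(FeCl2) = 1.6588 mol.
Mass of FeCl2 = 1.6588 × 126.75 = 210.25 g.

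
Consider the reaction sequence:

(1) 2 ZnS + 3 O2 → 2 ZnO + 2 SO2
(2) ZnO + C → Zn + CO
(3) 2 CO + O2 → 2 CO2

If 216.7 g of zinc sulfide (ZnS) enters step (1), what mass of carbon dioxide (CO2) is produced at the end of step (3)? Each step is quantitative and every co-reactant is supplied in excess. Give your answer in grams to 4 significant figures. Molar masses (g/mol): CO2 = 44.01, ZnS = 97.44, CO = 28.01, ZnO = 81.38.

97.88 g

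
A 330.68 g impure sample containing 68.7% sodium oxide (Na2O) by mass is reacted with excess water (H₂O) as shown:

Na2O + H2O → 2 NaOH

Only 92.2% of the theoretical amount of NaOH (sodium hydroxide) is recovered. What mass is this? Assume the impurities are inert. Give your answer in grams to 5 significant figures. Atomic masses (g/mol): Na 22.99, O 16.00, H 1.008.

270.34 g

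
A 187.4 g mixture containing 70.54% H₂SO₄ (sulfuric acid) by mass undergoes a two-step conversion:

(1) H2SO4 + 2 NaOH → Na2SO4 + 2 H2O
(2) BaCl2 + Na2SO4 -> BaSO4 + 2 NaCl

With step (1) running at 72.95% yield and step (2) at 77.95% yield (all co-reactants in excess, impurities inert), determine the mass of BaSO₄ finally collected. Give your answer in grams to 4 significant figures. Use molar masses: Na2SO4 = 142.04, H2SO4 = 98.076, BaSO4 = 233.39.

178.9 g

Pure H2SO4 = 187.4 × 0.7054 = 132.19 g.
n(H2SO4) = 132.19 / 98.076 = 1.3479 mol.
Step 1 (H2SO4:Na2SO4 = 1:1): theoretical n(Na2SO4) = 1.3479 mol; at 72.95% yield, n(Na2SO4) = 0.98326 mol.
Step 2 (Na2SO4:BaSO4 = 1:1): theoretical n(BaSO4) = 0.98326 mol, so theoretical mass = 0.98326 × 233.39 = 229.48 g.
At 77.95% yield, actual mass of BaSO4 = 229.48 × 0.7795 = 178.88 g.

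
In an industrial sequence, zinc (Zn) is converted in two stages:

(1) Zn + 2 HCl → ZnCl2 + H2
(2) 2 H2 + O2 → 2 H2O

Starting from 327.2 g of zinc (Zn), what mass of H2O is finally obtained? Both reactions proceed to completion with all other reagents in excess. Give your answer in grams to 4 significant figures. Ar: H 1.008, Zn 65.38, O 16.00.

M(Zn) = 65.38 g/mol.
M(H2O) = 2(1.008) + 16.00 = 18.016 g/mol.
n(Zn) = 327.20 / 65.38 = 5.0046 mol.
Step 1 gives a 1:1 ratio of Zn to H2, so n(H2) = 5.0046 mol.
In step 2 the H2:H2O ratio is 2:2, so n(H2O) = 5.0046 mol.
Mass of H2O = 5.0046 × 18.016 = 90.163 g.

90.16 g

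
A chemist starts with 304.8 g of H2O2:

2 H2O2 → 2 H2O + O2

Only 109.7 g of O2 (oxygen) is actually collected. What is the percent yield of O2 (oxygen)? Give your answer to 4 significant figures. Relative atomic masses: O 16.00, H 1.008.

M(H2O2) = 2(1.008) + 2(16.00) = 34.016 g/mol.
M(O2) = 2(16.00) = 32.00 g/mol.
n(H2O2) = 304.80 g / 34.016 g/mol = 8.9605 mol.
From the equation the H2O2:O2 mole ratio is 2:1, so n(O2) = 8.9605 × 1/2 = 4.4802 mol.
Mass of O2 = 4.4802 mol × 32.00 g/mol = 143.37 g.
This is the theoretical yield. Percent yield = 109.7 g / 143.37 g × 100% = 76.516%.

76.52 %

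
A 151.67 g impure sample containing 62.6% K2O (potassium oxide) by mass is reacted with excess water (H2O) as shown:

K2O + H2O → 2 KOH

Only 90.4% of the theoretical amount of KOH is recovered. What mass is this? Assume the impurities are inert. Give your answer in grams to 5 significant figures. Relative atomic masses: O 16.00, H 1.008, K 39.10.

102.25 g

Pure K2O available = 151.67 g × 0.626 = 94.9454 g.
M(K2O) = 2(39.10) + 16.00 = 94.20 g/mol.
M(KOH) = 39.10 + 16.00 + 1.008 = 56.108 g/mol.
n(K2O) = 94.9454 g / 94.20 g/mol = 1.00791 mol.
From the equation the K2O:KOH mole ratio is 1:2, so n(KOH) = 1.00791 × 2/1 = 2.01583 mol.
Mass of KOH = 2.01583 mol × 56.108 g/mol = 113.104 g.
Actual mass collected = 113.104 g × 0.904 = 102.246 g.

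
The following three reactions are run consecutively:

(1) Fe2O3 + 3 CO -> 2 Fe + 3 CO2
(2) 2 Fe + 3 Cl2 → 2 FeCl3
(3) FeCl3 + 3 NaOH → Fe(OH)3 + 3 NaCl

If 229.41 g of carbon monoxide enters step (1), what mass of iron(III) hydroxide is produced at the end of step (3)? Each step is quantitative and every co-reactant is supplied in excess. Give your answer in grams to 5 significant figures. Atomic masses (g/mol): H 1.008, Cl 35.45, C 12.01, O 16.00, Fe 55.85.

583.55 g

M(CO) = 12.01 + 16.00 = 28.01 g/mol.
M(Fe(OH)3) = 55.85 + 3(16.00) + 3(1.008) = 106.874 g/mol.
n(CO) = 229.41 / 28.01 = 8.19029 mol.
Reaction (1): CO→Fe ratio 3:2 ⇒ n(Fe) = 5.46019 mol.
Reaction (2): Fe→FeCl3 ratio 2:2 ⇒ n(FeCl3) = 5.46019 mol.
Reaction (3): FeCl3→Fe(OH)3 ratio 1:1 ⇒ n(Fe(OH)3) = 5.46019 mol.
Mass of Fe(OH)3 = 5.46019 × 106.874 = 583.553 g.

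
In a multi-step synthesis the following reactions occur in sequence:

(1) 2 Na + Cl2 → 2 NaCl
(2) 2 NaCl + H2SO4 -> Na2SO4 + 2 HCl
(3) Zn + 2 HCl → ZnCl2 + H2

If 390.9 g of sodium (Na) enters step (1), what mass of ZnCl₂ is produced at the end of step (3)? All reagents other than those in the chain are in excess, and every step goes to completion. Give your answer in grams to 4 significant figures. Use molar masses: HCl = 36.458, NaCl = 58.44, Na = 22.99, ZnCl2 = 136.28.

n(Na) = 390.9 / 22.99 = 17.003 mol.
Reaction (1): Na→NaCl ratio 2:2 ⇒ n(NaCl) = 17.003 mol.
Reaction (2): NaCl→HCl ratio 2:2 ⇒ n(HCl) = 17.003 mol.
Reaction (3): HCl→ZnCl2 ratio 2:1 ⇒ n(ZnCl2) = 8.5015 mol.
Mass of ZnCl2 = 8.5015 × 136.28 = 1158.6 g.

1159 g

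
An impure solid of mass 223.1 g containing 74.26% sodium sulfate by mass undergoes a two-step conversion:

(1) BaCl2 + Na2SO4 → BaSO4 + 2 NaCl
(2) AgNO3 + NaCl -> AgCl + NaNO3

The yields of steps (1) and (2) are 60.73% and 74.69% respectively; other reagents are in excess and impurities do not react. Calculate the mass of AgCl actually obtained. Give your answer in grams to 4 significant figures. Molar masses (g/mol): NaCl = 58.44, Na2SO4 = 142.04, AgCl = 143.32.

Pure Na2SO4 = 223.1 × 0.7426 = 165.67 g.
n(Na2SO4) = 165.67 / 142.04 = 1.1664 mol.
Step 1 (Na2SO4:NaCl = 1:2): theoretical n(NaCl) = 2.3328 mol; at 60.73% yield, n(NaCl) = 1.4167 mol.
Step 2 (NaCl:AgCl = 1:1): theoretical n(AgCl) = 1.4167 mol, so theoretical mass = 1.4167 × 143.32 = 203.04 g.
At 74.69% yield, actual mass of AgCl = 203.04 × 0.7469 = 151.65 g.

151.7 g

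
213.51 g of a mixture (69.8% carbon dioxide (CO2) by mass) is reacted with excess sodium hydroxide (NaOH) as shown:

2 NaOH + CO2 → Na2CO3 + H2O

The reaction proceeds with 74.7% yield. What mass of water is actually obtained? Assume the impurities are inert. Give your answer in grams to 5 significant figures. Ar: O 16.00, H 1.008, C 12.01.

Pure CO2 available = 213.51 g × 0.698 = 149.030 g.
M(CO2) = 12.01 + 2(16.00) = 44.01 g/mol.
M(H2O) = 2(1.008) + 16.00 = 18.016 g/mol.
n(CO2) = 149.030 g / 44.01 g/mol = 3.38628 mol.
From the equation the CO2:H2O mole ratio is 1:1, so n(H2O) = 3.38628 × 1/1 = 3.38628 mol.
Mass of H2O = 3.38628 mol × 18.016 g/mol = 61.0071 g.
Actual mass collected = 61.0071 g × 0.747 = 45.5723 g.

45.572 g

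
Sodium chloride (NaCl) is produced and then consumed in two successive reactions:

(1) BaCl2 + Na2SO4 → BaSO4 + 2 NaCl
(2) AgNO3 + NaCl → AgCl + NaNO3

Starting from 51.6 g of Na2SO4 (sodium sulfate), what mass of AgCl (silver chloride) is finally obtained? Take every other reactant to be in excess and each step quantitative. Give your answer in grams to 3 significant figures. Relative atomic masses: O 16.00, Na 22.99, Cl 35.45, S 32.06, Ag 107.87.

104 g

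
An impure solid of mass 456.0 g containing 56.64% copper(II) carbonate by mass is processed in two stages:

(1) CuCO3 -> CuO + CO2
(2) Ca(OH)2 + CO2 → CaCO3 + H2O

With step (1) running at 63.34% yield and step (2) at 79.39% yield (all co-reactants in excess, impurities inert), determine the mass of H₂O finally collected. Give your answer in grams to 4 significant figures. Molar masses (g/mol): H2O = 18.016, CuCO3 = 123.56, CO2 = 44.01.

Pure CuCO3 = 456.0 × 0.5664 = 258.28 g.
n(CuCO3) = 258.28 / 123.56 = 2.0903 mol.
Step 1 (CuCO3:CO2 = 1:1): theoretical n(CO2) = 2.0903 mol; at 63.34% yield, n(CO2) = 1.3240 mol.
Step 2 (CO2:H2O = 1:1): theoretical n(H2O) = 1.3240 mol, so theoretical mass = 1.3240 × 18.016 = 23.853 g.
At 79.39% yield, actual mass of H2O = 23.853 × 0.7939 = 18.937 g.

18.94 g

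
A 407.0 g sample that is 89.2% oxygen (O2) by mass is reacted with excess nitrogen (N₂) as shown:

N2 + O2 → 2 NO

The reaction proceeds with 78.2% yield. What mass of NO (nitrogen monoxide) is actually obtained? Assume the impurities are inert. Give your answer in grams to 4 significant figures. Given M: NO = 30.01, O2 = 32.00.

532.5 g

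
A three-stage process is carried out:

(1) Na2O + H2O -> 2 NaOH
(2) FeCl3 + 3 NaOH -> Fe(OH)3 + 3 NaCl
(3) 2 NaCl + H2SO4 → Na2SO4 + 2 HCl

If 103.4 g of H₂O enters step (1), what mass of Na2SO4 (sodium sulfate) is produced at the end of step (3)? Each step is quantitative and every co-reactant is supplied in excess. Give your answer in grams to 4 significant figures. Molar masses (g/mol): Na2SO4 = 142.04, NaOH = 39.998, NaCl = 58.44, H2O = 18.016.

815.2 g

n(H2O) = 103.4 / 18.016 = 5.7393 mol.
Reaction (1): H2O→NaOH ratio 1:2 ⇒ n(NaOH) = 11.479 mol.
Reaction (2): NaOH→NaCl ratio 3:3 ⇒ n(NaCl) = 11.479 mol.
Reaction (3): NaCl→Na2SO4 ratio 2:1 ⇒ n(Na2SO4) = 5.7393 mol.
Mass of Na2SO4 = 5.7393 × 142.04 = 815.22 g.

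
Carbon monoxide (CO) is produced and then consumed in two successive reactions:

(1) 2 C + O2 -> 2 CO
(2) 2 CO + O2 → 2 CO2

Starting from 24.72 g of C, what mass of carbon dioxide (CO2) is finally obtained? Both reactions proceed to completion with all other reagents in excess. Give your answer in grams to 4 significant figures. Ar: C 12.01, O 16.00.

90.59 g

M(C) = 12.01 g/mol.
M(CO2) = 12.01 + 2(16.00) = 44.01 g/mol.
n(C) = 24.720 / 12.01 = 2.0583 mol.
Step 1 gives a 2:2 ratio of C to CO, so n(CO) = 2.0583 mol.
In step 2 the CO:CO2 ratio is 2:2, so n(CO2) = 2.0583 mol.
Mass of CO2 = 2.0583 × 44.01 = 90.585 g.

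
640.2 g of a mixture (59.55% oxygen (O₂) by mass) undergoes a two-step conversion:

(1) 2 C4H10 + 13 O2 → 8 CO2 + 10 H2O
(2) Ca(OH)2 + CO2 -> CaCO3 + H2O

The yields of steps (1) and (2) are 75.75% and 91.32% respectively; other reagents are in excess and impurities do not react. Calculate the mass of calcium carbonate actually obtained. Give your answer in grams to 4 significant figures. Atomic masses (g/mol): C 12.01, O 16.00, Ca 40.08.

Pure O2 = 640.2 × 0.5955 = 381.24 g.
M(O2) = 2(16.00) = 32.00 g/mol.
M(CaCO3) = 40.08 + 12.01 + 3(16.00) = 100.09 g/mol.
n(O2) = 381.24 / 32.00 = 11.914 mol.
Step 1 (O2:CO2 = 13:8): theoretical n(CO2) = 7.3315 mol; at 75.75% yield, n(CO2) = 5.5536 mol.
Step 2 (CO2:CaCO3 = 1:1): theoretical n(CaCO3) = 5.5536 mol, so theoretical mass = 5.5536 × 100.09 = 555.86 g.
At 91.32% yield, actual mass of CaCO3 = 555.86 × 0.9132 = 507.61 g.

507.6 g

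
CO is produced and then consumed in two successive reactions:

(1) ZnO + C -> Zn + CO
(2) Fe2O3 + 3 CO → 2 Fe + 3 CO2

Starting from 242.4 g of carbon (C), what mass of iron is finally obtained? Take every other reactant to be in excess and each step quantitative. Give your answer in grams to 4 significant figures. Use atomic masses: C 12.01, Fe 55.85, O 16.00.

751.5 g

M(C) = 12.01 g/mol.
M(Fe) = 55.85 g/mol.
n(C) = 242.40 / 12.01 = 20.183 mol.
Step 1 gives a 1:1 ratio of C to CO, so n(CO) = 20.183 mol.
In step 2 the CO:Fe ratio is 3:2, so n(Fe) = 13.455 mol.
Mass of Fe = 13.455 × 55.85 = 751.49 g.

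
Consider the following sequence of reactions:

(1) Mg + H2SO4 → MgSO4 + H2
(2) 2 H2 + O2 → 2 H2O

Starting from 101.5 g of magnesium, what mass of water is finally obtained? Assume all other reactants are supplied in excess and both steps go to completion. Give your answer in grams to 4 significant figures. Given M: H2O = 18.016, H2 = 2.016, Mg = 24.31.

75.22 g

n(Mg) = 101.50 / 24.31 = 4.1752 mol.
Step 1 gives a 1:1 ratio of Mg to H2, so n(H2) = 4.1752 mol.
In step 2 the H2:H2O ratio is 2:2, so n(H2O) = 4.1752 mol.
Mass of H2O = 4.1752 × 18.016 = 75.221 g.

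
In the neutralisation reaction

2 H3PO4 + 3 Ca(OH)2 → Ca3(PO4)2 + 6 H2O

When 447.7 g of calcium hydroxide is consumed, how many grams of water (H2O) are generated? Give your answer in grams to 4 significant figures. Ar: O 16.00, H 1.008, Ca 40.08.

217.7 g

M(Ca(OH)2) = 40.08 + 2(16.00) + 2(1.008) = 74.096 g/mol.
M(H2O) = 2(1.008) + 16.00 = 18.016 g/mol.
n(Ca(OH)2) = 447.70 g / 74.096 g/mol = 6.0422 mol.
From the equation the Ca(OH)2:H2O mole ratio is 3:6, so n(H2O) = 6.0422 × 6/3 = 12.084 mol.
Mass of H2O = 12.084 mol × 18.016 g/mol = 217.71 g.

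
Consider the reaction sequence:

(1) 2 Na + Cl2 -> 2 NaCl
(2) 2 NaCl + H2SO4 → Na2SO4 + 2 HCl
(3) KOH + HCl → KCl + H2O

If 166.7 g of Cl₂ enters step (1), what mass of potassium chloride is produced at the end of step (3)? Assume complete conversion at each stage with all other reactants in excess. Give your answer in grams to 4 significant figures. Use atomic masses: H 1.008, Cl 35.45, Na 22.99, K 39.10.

350.6 g

M(Cl2) = 2(35.45) = 70.90 g/mol.
M(KCl) = 39.10 + 35.45 = 74.55 g/mol.
n(Cl2) = 166.7 / 70.90 = 2.3512 mol.
Reaction (1): Cl2→NaCl ratio 1:2 ⇒ n(NaCl) = 4.7024 mol.
Reaction (2): NaCl→HCl ratio 2:2 ⇒ n(HCl) = 4.7024 mol.
Reaction (3): HCl→KCl ratio 1:1 ⇒ n(KCl) = 4.7024 mol.
Mass of KCl = 4.7024 × 74.55 = 350.56 g.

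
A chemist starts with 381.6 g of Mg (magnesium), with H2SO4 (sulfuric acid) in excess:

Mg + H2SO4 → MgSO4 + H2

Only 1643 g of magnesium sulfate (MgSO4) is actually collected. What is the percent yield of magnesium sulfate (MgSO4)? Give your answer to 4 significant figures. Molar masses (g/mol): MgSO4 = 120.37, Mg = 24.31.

n(Mg) = 381.60 g / 24.31 g/mol = 15.697 mol.
From the equation the Mg:MgSO4 mole ratio is 1:1, so n(MgSO4) = 15.697 × 1/1 = 15.697 mol.
Mass of MgSO4 = 15.697 mol × 120.37 g/mol = 1889.5 g.
This is the theoretical yield. Percent yield = 1643 g / 1889.5 g × 100% = 86.955%.

86.96 %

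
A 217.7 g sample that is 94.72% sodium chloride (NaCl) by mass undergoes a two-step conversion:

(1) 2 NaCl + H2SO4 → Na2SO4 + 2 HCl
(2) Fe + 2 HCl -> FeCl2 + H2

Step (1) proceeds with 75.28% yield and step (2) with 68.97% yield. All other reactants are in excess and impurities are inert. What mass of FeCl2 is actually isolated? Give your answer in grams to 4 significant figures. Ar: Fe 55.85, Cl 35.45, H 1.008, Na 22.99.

Pure NaCl = 217.7 × 0.9472 = 206.21 g.
M(NaCl) = 22.99 + 35.45 = 58.44 g/mol.
M(FeCl2) = 55.85 + 2(35.45) = 126.75 g/mol.
n(NaCl) = 206.21 / 58.44 = 3.5285 mol.
Step 1 (NaCl:HCl = 2:2): theoretical n(HCl) = 3.5285 mol; at 75.28% yield, n(HCl) = 2.6563 mol.
Step 2 (HCl:FeCl2 = 2:1): theoretical n(FeCl2) = 1.3281 mol, so theoretical mass = 1.3281 × 126.75 = 168.34 g.
At 68.97% yield, actual mass of FeCl2 = 168.34 × 0.6897 = 116.10 g.

116.1 g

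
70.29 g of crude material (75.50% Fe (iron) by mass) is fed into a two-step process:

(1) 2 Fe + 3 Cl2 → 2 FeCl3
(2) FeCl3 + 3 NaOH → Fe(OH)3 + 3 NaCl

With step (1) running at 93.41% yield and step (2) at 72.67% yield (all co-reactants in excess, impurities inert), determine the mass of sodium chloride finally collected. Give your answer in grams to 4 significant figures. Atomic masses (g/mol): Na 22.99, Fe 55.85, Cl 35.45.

113.1 g

Pure Fe = 70.29 × 0.7550 = 53.069 g.
M(Fe) = 55.85 g/mol.
M(NaCl) = 22.99 + 35.45 = 58.44 g/mol.
n(Fe) = 53.069 / 55.85 = 0.95021 mol.
Step 1 (Fe:FeCl3 = 2:2): theoretical n(FeCl3) = 0.95021 mol; at 93.41% yield, n(FeCl3) = 0.88759 mol.
Step 2 (FeCl3:NaCl = 1:3): theoretical n(NaCl) = 2.6628 mol, so theoretical mass = 2.6628 × 58.44 = 155.61 g.
At 72.67% yield, actual mass of NaCl = 155.61 × 0.7267 = 113.08 g.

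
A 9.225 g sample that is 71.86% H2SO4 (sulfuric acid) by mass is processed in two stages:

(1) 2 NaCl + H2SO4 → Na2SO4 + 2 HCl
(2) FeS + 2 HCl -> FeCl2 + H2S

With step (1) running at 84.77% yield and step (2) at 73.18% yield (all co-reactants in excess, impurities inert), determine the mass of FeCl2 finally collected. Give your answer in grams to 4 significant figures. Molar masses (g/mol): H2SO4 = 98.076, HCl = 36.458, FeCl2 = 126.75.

Pure H2SO4 = 9.225 × 0.7186 = 6.6291 g.
n(H2SO4) = 6.6291 / 98.076 = 0.067591 mol.
Step 1 (H2SO4:HCl = 1:2): theoretical n(HCl) = 0.13518 mol; at 84.77% yield, n(HCl) = 0.11459 mol.
Step 2 (HCl:FeCl2 = 2:1): theoretical n(FeCl2) = 0.057297 mol, so theoretical mass = 0.057297 × 126.75 = 7.2624 g.
At 73.18% yield, actual mass of FeCl2 = 7.2624 × 0.7318 = 5.3146 g.

5.315 g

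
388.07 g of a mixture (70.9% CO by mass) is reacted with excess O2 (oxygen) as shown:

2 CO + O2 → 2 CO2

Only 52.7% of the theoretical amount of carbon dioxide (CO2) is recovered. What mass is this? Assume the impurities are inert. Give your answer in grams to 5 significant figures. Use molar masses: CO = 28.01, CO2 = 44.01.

227.83 g

Pure CO available = 388.07 g × 0.709 = 275.142 g.
n(CO) = 275.142 g / 28.01 g/mol = 9.82298 mol.
From the equation the CO:CO2 mole ratio is 2:2, so n(CO2) = 9.82298 × 2/2 = 9.82298 mol.
Mass of CO2 = 9.82298 mol × 44.01 g/mol = 432.309 g.
Actual mass collected = 432.309 g × 0.527 = 227.827 g.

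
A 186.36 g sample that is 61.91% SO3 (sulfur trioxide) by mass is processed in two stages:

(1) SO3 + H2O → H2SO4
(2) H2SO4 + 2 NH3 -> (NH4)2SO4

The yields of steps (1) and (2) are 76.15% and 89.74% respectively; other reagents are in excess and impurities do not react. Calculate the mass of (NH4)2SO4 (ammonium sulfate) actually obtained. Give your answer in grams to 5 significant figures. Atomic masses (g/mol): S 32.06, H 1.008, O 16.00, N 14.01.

130.14 g

Pure SO3 = 186.36 × 0.6191 = 115.375 g.
M(SO3) = 32.06 + 3(16.00) = 80.06 g/mol.
M((NH4)2SO4) = 2(14.01) + 8(1.008) + 32.06 + 4(16.00) = 132.144 g/mol.
n(SO3) = 115.375 / 80.06 = 1.44111 mol.
Step 1 (SO3:H2SO4 = 1:1): theoretical n(H2SO4) = 1.44111 mol; at 76.15% yield, n(H2SO4) = 1.09741 mol.
Step 2 (H2SO4:(NH4)2SO4 = 1:1): theoretical n((NH4)2SO4) = 1.09741 mol, so theoretical mass = 1.09741 × 132.144 = 145.016 g.
At 89.74% yield, actual mass of (NH4)2SO4 = 145.016 × 0.8974 = 130.137 g.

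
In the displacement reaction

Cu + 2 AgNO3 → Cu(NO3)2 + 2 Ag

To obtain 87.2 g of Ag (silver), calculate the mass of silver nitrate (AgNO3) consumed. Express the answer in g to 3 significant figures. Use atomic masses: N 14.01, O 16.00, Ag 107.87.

137 g

M(Ag) = 107.87 g/mol.
M(AgNO3) = 107.87 + 14.01 + 3(16.00) = 169.88 g/mol.
n(Ag) = 87.20 g / 107.87 g/mol = 0.8084 mol.
From the equation the Ag:AgNO3 mole ratio is 2:2, so n(AgNO3) = 0.8084 × 2/2 = 0.8084 mol.
Mass of AgNO3 = 0.8084 mol × 169.88 g/mol = 137.3 g.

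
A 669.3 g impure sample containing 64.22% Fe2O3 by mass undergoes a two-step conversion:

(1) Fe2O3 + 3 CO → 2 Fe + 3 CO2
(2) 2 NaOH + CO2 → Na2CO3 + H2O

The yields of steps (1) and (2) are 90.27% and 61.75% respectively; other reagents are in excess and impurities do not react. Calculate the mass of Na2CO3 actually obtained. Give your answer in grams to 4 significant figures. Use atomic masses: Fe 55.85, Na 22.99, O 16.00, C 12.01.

Pure Fe2O3 = 669.3 × 0.6422 = 429.82 g.
M(Fe2O3) = 2(55.85) + 3(16.00) = 159.70 g/mol.
M(Na2CO3) = 2(22.99) + 12.01 + 3(16.00) = 105.99 g/mol.
n(Fe2O3) = 429.82 / 159.70 = 2.6914 mol.
Step 1 (Fe2O3:CO2 = 1:3): theoretical n(CO2) = 8.0743 mol; at 90.27% yield, n(CO2) = 7.2887 mol.
Step 2 (CO2:Na2CO3 = 1:1): theoretical n(Na2CO3) = 7.2887 mol, so theoretical mass = 7.2887 × 105.99 = 772.53 g.
At 61.75% yield, actual mass of Na2CO3 = 772.53 × 0.6175 = 477.04 g.

477.0 g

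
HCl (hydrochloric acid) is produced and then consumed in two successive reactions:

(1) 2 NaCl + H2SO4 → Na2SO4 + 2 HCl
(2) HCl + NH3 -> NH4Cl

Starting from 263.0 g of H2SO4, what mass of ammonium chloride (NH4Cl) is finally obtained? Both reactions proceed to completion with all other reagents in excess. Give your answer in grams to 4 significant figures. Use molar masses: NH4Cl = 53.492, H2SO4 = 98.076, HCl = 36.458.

286.9 g

n(H2SO4) = 263.00 / 98.076 = 2.6816 mol.
Step 1 gives a 1:2 ratio of H2SO4 to HCl, so n(HCl) = 5.3632 mol.
In step 2 the HCl:NH4Cl ratio is 1:1, so n(NH4Cl) = 5.3632 mol.
Mass of NH4Cl = 5.3632 × 53.492 = 286.89 g.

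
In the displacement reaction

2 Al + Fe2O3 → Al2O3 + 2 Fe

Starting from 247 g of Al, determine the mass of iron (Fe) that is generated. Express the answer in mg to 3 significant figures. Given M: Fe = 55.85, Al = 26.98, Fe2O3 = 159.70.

511000 mg

n(Al) = 247.0 g / 26.98 g/mol = 9.155 mol.
From the equation the Al:Fe mole ratio is 2:2, so n(Fe) = 9.155 × 2/2 = 9.155 mol.
Mass of Fe = 9.155 mol × 55.85 g/mol = 511.3 g.
Converting to mg: 511.3 g = 511000 mg.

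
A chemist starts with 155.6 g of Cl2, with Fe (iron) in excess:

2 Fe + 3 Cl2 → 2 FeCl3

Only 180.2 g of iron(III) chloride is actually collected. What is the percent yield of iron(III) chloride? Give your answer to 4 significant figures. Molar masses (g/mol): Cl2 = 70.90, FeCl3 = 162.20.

n(Cl2) = 155.60 g / 70.90 g/mol = 2.1946 mol.
From the equation the Cl2:FeCl3 mole ratio is 3:2, so n(FeCl3) = 2.1946 × 2/3 = 1.4631 mol.
Mass of FeCl3 = 1.4631 mol × 162.20 g/mol = 237.31 g.
This is the theoretical yield. Percent yield = 180.2 g / 237.31 g × 100% = 75.933%.

75.93 %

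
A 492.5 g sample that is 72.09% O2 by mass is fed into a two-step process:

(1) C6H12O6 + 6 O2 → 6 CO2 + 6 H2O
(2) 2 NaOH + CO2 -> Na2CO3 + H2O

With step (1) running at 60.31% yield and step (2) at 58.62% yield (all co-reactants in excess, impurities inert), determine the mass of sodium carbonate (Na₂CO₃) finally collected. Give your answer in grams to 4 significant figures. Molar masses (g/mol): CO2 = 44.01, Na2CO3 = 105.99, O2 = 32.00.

Pure O2 = 492.5 × 0.7209 = 355.04 g.
n(O2) = 355.04 / 32.00 = 11.095 mol.
Step 1 (O2:CO2 = 6:6): theoretical n(CO2) = 11.095 mol; at 60.31% yield, n(CO2) = 6.6915 mol.
Step 2 (CO2:Na2CO3 = 1:1): theoretical n(Na2CO3) = 6.6915 mol, so theoretical mass = 6.6915 × 105.99 = 709.23 g.
At 58.62% yield, actual mass of Na2CO3 = 709.23 × 0.5862 = 415.75 g.

415.7 g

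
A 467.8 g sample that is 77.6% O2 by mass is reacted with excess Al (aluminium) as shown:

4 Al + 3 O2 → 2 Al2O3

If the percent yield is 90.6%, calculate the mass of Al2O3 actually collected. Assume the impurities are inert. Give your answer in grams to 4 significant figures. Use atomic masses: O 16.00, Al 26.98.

Pure O2 available = 467.8 g × 0.776 = 363.01 g.
M(O2) = 2(16.00) = 32.00 g/mol.
M(Al2O3) = 2(26.98) + 3(16.00) = 101.96 g/mol.
n(O2) = 363.01 g / 32.00 g/mol = 11.344 mol.
From the equation the O2:Al2O3 mole ratio is 3:2, so n(Al2O3) = 11.344 × 2/3 = 7.5628 mol.
Mass of Al2O3 = 7.5628 mol × 101.96 g/mol = 771.10 g.
Actual mass collected = 771.10 g × 0.906 = 698.62 g.

698.6 g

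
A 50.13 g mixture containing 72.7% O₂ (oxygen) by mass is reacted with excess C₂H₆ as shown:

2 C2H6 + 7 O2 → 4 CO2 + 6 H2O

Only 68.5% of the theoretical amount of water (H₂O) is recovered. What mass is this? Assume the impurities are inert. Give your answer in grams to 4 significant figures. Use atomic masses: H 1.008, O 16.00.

12.05 g

Pure O2 available = 50.13 g × 0.727 = 36.445 g.
M(O2) = 2(16.00) = 32.00 g/mol.
M(H2O) = 2(1.008) + 16.00 = 18.016 g/mol.
n(O2) = 36.445 g / 32.00 g/mol = 1.1389 mol.
From the equation the O2:H2O mole ratio is 7:6, so n(H2O) = 1.1389 × 6/7 = 0.97619 mol.
Mass of H2O = 0.97619 mol × 18.016 g/mol = 17.587 g.
Actual mass collected = 17.587 g × 0.685 = 12.047 g.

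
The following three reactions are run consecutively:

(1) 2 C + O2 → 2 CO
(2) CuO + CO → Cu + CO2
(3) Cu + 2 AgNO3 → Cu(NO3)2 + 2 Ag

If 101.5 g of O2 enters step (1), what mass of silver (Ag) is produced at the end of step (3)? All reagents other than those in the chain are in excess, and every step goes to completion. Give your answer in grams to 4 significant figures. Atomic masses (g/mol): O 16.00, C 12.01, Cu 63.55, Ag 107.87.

M(O2) = 2(16.00) = 32.00 g/mol.
M(Ag) = 107.87 g/mol.
n(O2) = 101.5 / 32.00 = 3.1719 mol.
Reaction (1): O2→CO ratio 1:2 ⇒ n(CO) = 6.3438 mol.
Reaction (2): CO→Cu ratio 1:1 ⇒ n(Cu) = 6.3438 mol.
Reaction (3): Cu→Ag ratio 1:2 ⇒ n(Ag) = 12.688 mol.
Mass of Ag = 12.688 × 107.87 = 1368.6 g.

1369 g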